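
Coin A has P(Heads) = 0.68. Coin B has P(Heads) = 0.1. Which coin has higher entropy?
A

For binary distributions, entropy is maximized at p=0.5 and decreases as p moves toward 0 or 1.

H(A) = H(0.68) = 0.9044 bits
H(B) = H(0.1) = 0.4690 bits

Distribution A (p=0.68) is closer to uniform (p=0.5), so it has higher entropy.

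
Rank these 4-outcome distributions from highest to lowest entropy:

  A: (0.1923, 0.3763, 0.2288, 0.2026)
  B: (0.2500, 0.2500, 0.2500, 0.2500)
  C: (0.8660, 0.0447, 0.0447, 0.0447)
B > A > C

Key insight: Entropy is maximized by uniform distributions and minimized by concentrated distributions.

- Uniform distributions have maximum entropy log₂(4) = 2.0000 bits
- The more "peaked" or concentrated a distribution, the lower its entropy

Entropies:
  H(A) = 1.9415 bits
  H(B) = 2.0000 bits
  H(C) = 0.7807 bits

Ranking: B > A > C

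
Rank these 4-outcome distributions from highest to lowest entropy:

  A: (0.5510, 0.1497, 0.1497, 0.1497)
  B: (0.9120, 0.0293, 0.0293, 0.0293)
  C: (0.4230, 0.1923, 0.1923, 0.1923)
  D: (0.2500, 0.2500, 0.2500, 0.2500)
D > C > A > B

Key insight: Entropy is maximized by uniform distributions and minimized by concentrated distributions.

Entropies:
  H(A) = 1.7041 bits
  H(B) = 0.5692 bits
  H(C) = 1.8973 bits
  H(D) = 2.0000 bits

Ranking: D > C > A > B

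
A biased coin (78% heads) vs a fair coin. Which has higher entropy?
Fair coin

The fair coin is uniform (p=0.5), maximizing binary entropy at 1 bit. The biased coin has H(0.78) ≈ 0.760 bits — its outcome is more predictable, so its entropy is lower.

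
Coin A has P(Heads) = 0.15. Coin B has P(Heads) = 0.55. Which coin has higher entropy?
B

For binary distributions, entropy is maximized at p=0.5 and decreases as p moves toward 0 or 1.

H(A) = H(0.15) = 0.6098 bits
H(B) = H(0.55) = 0.9928 bits

Distribution B (p=0.55) is closer to uniform (p=0.5), so it has higher entropy.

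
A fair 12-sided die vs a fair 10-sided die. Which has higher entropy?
12-sided die

Both are uniform distributions; for uniform over n outcomes, H = log₂(n). H(12-sided) = log₂(12) = 3.585 bits and H(10-sided) = log₂(10) = 3.322 bits. More outcomes in a uniform distribution means higher entropy.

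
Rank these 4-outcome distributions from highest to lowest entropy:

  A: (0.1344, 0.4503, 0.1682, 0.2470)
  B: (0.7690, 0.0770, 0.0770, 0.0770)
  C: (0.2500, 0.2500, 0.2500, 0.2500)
C > A > B

Key insight: Entropy is maximized by uniform distributions and minimized by concentrated distributions.

- Uniform distributions have maximum entropy log₂(4) = 2.0000 bits
- The more "peaked" or concentrated a distribution, the lower its entropy

Entropies:
  H(A) = 1.8384 bits
  H(B) = 1.1459 bits
  H(C) = 2.0000 bits

Ranking: C > A > B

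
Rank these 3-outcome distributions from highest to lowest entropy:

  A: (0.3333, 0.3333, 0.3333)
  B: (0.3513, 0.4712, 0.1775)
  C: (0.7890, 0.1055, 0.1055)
A > B > C

Key insight: Entropy is maximized by uniform distributions and minimized by concentrated distributions.

- Uniform distributions have maximum entropy log₂(3) = 1.5850 bits
- The more "peaked" or concentrated a distribution, the lower its entropy

Entropies:
  H(A) = 1.5850 bits
  H(B) = 1.4844 bits
  H(C) = 0.9544 bits

Ranking: A > B > C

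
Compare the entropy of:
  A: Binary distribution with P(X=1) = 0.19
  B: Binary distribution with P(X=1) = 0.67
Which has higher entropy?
B

For binary distributions, entropy is maximized at p=0.5 and decreases as p moves toward 0 or 1.

H(A) = H(0.19) = 0.7015 bits
H(B) = H(0.67) = 0.9149 bits

Distribution B (p=0.67) is closer to uniform (p=0.5), so it has higher entropy.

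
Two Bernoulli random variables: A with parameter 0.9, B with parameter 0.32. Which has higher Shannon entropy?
B

For binary distributions, entropy is maximized at p=0.5 and decreases as p moves toward 0 or 1.

H(A) = H(0.9) = 0.4690 bits
H(B) = H(0.32) = 0.9044 bits

Distribution B (p=0.32) is closer to uniform (p=0.5), so it has higher entropy.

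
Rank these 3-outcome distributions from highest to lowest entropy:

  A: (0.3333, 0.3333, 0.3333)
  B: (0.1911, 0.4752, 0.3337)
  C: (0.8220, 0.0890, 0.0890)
A > B > C

Key insight: Entropy is maximized by uniform distributions and minimized by concentrated distributions.

- Uniform distributions have maximum entropy log₂(3) = 1.5850 bits
- The more "peaked" or concentrated a distribution, the lower its entropy

Entropies:
  H(A) = 1.5850 bits
  H(B) = 1.4947 bits
  H(C) = 0.8537 bits

Ranking: A > B > C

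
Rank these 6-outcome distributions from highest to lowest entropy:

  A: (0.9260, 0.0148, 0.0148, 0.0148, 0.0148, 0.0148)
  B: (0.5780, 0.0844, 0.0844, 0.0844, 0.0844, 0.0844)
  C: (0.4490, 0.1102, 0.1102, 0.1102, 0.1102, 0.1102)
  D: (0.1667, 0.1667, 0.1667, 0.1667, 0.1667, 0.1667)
D > C > B > A

Key insight: Entropy is maximized by uniform distributions and minimized by concentrated distributions.

Entropies:
  H(A) = 0.5525 bits
  H(B) = 1.9622 bits
  H(C) = 2.2719 bits
  H(D) = 2.5850 bits

Ranking: D > C > B > A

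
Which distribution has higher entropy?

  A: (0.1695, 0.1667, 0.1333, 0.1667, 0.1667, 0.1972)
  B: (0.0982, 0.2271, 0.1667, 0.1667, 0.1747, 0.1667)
A

Both distributions are close to uniform, making this a harder comparison.

H(A) = 2.5759 bits
H(B) = 2.5467 bits

The distribution closer to uniform has higher entropy.
Answer: A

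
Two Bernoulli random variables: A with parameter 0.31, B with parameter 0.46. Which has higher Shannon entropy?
B

For binary distributions, entropy is maximized at p=0.5 and decreases as p moves toward 0 or 1.

H(A) = H(0.31) = 0.8932 bits
H(B) = H(0.46) = 0.9954 bits

Distribution B (p=0.46) is closer to uniform (p=0.5), so it has higher entropy.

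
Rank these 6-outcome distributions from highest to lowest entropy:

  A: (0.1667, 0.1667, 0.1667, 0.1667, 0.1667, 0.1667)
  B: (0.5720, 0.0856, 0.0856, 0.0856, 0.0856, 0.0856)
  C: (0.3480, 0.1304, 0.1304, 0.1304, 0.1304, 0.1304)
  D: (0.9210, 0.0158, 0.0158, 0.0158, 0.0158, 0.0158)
A > C > B > D

Key insight: Entropy is maximized by uniform distributions and minimized by concentrated distributions.

Entropies:
  H(A) = 2.5850 bits
  H(B) = 1.9788 bits
  H(C) = 2.4462 bits
  H(D) = 0.5821 bits

Ranking: A > C > B > D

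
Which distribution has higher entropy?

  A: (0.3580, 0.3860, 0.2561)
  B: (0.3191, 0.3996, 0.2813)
B

Both distributions are close to uniform, making this a harder comparison.

H(A) = 1.5639 bits
H(B) = 1.5694 bits

The distribution closer to uniform has higher entropy.
Answer: B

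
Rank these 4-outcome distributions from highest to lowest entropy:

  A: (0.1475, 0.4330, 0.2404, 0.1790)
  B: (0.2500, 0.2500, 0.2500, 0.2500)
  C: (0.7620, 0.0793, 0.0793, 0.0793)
B > A > C

Key insight: Entropy is maximized by uniform distributions and minimized by concentrated distributions.

- Uniform distributions have maximum entropy log₂(4) = 2.0000 bits
- The more "peaked" or concentrated a distribution, the lower its entropy

Entropies:
  H(A) = 1.8688 bits
  H(B) = 2.0000 bits
  H(C) = 1.1689 bits

Ranking: B > A > C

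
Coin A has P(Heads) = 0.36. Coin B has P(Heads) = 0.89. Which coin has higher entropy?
A

For binary distributions, entropy is maximized at p=0.5 and decreases as p moves toward 0 or 1.

H(A) = H(0.36) = 0.9427 bits
H(B) = H(0.89) = 0.4999 bits

Distribution A (p=0.36) is closer to uniform (p=0.5), so it has higher entropy.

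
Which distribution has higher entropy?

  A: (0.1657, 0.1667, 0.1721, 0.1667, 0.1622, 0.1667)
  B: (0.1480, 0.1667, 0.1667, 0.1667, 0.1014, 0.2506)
A

Both distributions are close to uniform, making this a harder comparison.

H(A) = 2.5847 bits
H(B) = 2.5355 bits

The distribution closer to uniform has higher entropy.
Answer: A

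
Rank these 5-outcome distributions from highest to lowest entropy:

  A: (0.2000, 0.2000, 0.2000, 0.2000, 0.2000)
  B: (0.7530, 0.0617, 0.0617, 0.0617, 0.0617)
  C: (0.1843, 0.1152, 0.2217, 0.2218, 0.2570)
A > C > B

Key insight: Entropy is maximized by uniform distributions and minimized by concentrated distributions.

- Uniform distributions have maximum entropy log₂(5) = 2.3219 bits
- The more "peaked" or concentrated a distribution, the lower its entropy

Entropies:
  H(A) = 2.3219 bits
  H(B) = 1.3005 bits
  H(C) = 2.2763 bits

Ranking: A > C > B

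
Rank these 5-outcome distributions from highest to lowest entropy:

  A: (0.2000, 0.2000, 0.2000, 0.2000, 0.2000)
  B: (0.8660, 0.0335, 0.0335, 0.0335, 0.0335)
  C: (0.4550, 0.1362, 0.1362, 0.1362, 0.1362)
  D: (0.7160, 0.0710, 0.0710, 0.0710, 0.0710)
A > C > D > B

Key insight: Entropy is maximized by uniform distributions and minimized by concentrated distributions.

Entropies:
  H(A) = 2.3219 bits
  H(B) = 0.8363 bits
  H(C) = 2.0841 bits
  H(D) = 1.4288 bits

Ranking: A > C > D > B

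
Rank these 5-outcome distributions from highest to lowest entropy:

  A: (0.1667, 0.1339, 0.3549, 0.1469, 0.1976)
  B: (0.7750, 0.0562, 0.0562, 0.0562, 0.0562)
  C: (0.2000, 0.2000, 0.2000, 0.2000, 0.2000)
C > A > B

Key insight: Entropy is maximized by uniform distributions and minimized by concentrated distributions.

- Uniform distributions have maximum entropy log₂(5) = 2.3219 bits
- The more "peaked" or concentrated a distribution, the lower its entropy

Entropies:
  H(A) = 2.2184 bits
  H(B) = 1.2192 bits
  H(C) = 2.3219 bits

Ranking: C > A > B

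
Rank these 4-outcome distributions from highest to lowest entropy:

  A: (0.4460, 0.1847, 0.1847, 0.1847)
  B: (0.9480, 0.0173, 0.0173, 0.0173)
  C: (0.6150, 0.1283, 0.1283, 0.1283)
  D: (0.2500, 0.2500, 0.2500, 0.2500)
D > A > C > B

Key insight: Entropy is maximized by uniform distributions and minimized by concentrated distributions.

Entropies:
  H(A) = 1.8696 bits
  H(B) = 0.3773 bits
  H(C) = 1.5717 bits
  H(D) = 2.0000 bits

Ranking: D > A > C > B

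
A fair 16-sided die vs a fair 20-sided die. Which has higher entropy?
20-sided die

Both are uniform distributions; for uniform over n outcomes, H = log₂(n). H(16-sided) = log₂(16) = 4.000 bits and H(20-sided) = log₂(20) = 4.322 bits. More outcomes in a uniform distribution means higher entropy.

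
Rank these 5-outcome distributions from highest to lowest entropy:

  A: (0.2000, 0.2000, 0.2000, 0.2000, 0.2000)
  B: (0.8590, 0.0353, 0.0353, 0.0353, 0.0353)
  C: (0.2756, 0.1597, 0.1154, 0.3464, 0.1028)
A > C > B

Key insight: Entropy is maximized by uniform distributions and minimized by concentrated distributions.

- Uniform distributions have maximum entropy log₂(5) = 2.3219 bits
- The more "peaked" or concentrated a distribution, the lower its entropy

Entropies:
  H(A) = 2.3219 bits
  H(B) = 0.8689 bits
  H(C) = 2.1619 bits

Ranking: A > C > B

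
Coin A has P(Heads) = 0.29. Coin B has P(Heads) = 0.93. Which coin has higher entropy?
A

For binary distributions, entropy is maximized at p=0.5 and decreases as p moves toward 0 or 1.

H(A) = H(0.29) = 0.8687 bits
H(B) = H(0.93) = 0.3659 bits

Distribution A (p=0.29) is closer to uniform (p=0.5), so it has higher entropy.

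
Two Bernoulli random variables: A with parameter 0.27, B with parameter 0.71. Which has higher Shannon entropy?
B

For binary distributions, entropy is maximized at p=0.5 and decreases as p moves toward 0 or 1.

H(A) = H(0.27) = 0.8415 bits
H(B) = H(0.71) = 0.8687 bits

Distribution B (p=0.71) is closer to uniform (p=0.5), so it has higher entropy.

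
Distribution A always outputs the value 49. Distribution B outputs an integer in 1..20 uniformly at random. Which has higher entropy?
B

A is deterministic, so H(A) = 0. B is uniform over 20 outcomes, so H(B) = log₂(20) = 4.322 bits. Any distribution with genuine randomness has higher entropy than a deterministic one.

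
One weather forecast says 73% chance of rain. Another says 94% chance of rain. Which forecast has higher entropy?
73% forecast

Treat each forecast as a Bernoulli distribution. Binary entropy is maximized at p=0.5 and falls off symmetrically toward 0 or 1. The 73% forecast is closer to 50%, so it is more uncertain. H(73%) ≈ 0.841 bits, H(94%) ≈ 0.327 bits.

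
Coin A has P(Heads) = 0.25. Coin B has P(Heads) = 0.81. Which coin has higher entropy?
A

For binary distributions, entropy is maximized at p=0.5 and decreases as p moves toward 0 or 1.

H(A) = H(0.25) = 0.8113 bits
H(B) = H(0.81) = 0.7015 bits

Distribution A (p=0.25) is closer to uniform (p=0.5), so it has higher entropy.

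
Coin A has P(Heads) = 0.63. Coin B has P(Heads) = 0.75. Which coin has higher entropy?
A

For binary distributions, entropy is maximized at p=0.5 and decreases as p moves toward 0 or 1.

H(A) = H(0.63) = 0.9507 bits
H(B) = H(0.75) = 0.8113 bits

Distribution A (p=0.63) is closer to uniform (p=0.5), so it has higher entropy.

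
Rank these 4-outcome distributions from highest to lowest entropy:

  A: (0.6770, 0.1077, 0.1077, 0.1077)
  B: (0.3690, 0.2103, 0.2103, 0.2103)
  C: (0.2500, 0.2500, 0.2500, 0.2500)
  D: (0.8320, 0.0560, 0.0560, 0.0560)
C > B > A > D

Key insight: Entropy is maximized by uniform distributions and minimized by concentrated distributions.

Entropies:
  H(A) = 1.4196 bits
  H(B) = 1.9500 bits
  H(C) = 2.0000 bits
  H(D) = 0.9194 bits

Ranking: C > B > A > D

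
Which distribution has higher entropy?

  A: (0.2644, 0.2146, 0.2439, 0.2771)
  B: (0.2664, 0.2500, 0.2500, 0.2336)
B

Both distributions are close to uniform, making this a harder comparison.

H(A) = 1.9934 bits
H(B) = 1.9984 bits

The distribution closer to uniform has higher entropy.
Answer: B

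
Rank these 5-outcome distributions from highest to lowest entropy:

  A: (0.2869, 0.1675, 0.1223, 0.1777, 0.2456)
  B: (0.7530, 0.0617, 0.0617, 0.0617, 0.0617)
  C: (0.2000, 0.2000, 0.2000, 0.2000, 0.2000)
C > A > B

Key insight: Entropy is maximized by uniform distributions and minimized by concentrated distributions.

- Uniform distributions have maximum entropy log₂(5) = 2.3219 bits
- The more "peaked" or concentrated a distribution, the lower its entropy

Entropies:
  H(A) = 2.2597 bits
  H(B) = 1.3005 bits
  H(C) = 2.3219 bits

Ranking: C > A > B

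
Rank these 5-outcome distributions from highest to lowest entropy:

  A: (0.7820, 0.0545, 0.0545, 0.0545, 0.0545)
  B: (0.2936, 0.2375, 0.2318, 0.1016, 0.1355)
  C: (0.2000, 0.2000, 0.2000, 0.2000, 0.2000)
C > B > A

Key insight: Entropy is maximized by uniform distributions and minimized by concentrated distributions.

- Uniform distributions have maximum entropy log₂(5) = 2.3219 bits
- The more "peaked" or concentrated a distribution, the lower its entropy

Entropies:
  H(A) = 1.1925 bits
  H(B) = 2.2264 bits
  H(C) = 2.3219 bits

Ranking: C > B > A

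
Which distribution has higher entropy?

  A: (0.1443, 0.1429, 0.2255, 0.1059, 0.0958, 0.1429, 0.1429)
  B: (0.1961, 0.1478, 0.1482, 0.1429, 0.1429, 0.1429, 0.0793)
B

Both distributions are close to uniform, making this a harder comparison.

H(A) = 2.7578 bits
H(B) = 2.7699 bits

The distribution closer to uniform has higher entropy.
Answer: B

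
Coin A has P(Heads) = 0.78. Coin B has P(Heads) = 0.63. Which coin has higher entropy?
B

For binary distributions, entropy is maximized at p=0.5 and decreases as p moves toward 0 or 1.

H(A) = H(0.78) = 0.7602 bits
H(B) = H(0.63) = 0.9507 bits

Distribution B (p=0.63) is closer to uniform (p=0.5), so it has higher entropy.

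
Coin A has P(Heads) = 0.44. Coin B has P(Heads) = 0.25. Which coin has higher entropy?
A

For binary distributions, entropy is maximized at p=0.5 and decreases as p moves toward 0 or 1.

H(A) = H(0.44) = 0.9896 bits
H(B) = H(0.25) = 0.8113 bits

Distribution A (p=0.44) is closer to uniform (p=0.5), so it has higher entropy.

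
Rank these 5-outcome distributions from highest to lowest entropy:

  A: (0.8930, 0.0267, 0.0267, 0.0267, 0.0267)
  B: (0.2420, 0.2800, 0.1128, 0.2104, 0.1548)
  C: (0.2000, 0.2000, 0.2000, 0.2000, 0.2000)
C > B > A

Key insight: Entropy is maximized by uniform distributions and minimized by concentrated distributions.

- Uniform distributions have maximum entropy log₂(5) = 2.3219 bits
- The more "peaked" or concentrated a distribution, the lower its entropy

Entropies:
  H(A) = 0.7048 bits
  H(B) = 2.2545 bits
  H(C) = 2.3219 bits

Ranking: C > B > A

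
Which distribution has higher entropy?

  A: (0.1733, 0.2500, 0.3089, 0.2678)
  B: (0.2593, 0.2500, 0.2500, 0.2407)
B

Both distributions are close to uniform, making this a harder comparison.

H(A) = 1.9708 bits
H(B) = 1.9995 bits

The distribution closer to uniform has higher entropy.
Answer: B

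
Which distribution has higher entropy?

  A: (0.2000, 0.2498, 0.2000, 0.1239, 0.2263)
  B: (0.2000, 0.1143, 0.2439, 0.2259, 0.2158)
A

Both distributions are close to uniform, making this a harder comparison.

H(A) = 2.2870 bits
H(B) = 2.2809 bits

The distribution closer to uniform has higher entropy.
Answer: A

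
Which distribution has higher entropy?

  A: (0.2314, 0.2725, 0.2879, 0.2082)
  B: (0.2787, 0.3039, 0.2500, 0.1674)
A

Both distributions are close to uniform, making this a harder comparison.

H(A) = 1.9883 bits
H(B) = 1.9676 bits

The distribution closer to uniform has higher entropy.
Answer: A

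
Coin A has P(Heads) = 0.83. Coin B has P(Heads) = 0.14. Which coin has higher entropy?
A

For binary distributions, entropy is maximized at p=0.5 and decreases as p moves toward 0 or 1.

H(A) = H(0.83) = 0.6577 bits
H(B) = H(0.14) = 0.5842 bits

Distribution A (p=0.83) is closer to uniform (p=0.5), so it has higher entropy.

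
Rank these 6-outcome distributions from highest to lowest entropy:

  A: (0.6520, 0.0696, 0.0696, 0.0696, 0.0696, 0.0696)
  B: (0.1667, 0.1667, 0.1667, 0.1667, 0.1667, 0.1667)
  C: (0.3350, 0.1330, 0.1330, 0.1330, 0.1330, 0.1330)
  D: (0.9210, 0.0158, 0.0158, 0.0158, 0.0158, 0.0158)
B > C > A > D

Key insight: Entropy is maximized by uniform distributions and minimized by concentrated distributions.

Entropies:
  H(A) = 1.7403 bits
  H(B) = 2.5850 bits
  H(C) = 2.4640 bits
  H(D) = 0.5821 bits

Ranking: B > C > A > D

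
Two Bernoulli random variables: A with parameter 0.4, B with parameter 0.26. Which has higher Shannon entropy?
A

For binary distributions, entropy is maximized at p=0.5 and decreases as p moves toward 0 or 1.

H(A) = H(0.4) = 0.9710 bits
H(B) = H(0.26) = 0.8267 bits

Distribution A (p=0.4) is closer to uniform (p=0.5), so it has higher entropy.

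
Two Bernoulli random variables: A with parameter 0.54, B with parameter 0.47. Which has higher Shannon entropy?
B

For binary distributions, entropy is maximized at p=0.5 and decreases as p moves toward 0 or 1.

H(A) = H(0.54) = 0.9954 bits
H(B) = H(0.47) = 0.9974 bits

Distribution B (p=0.47) is closer to uniform (p=0.5), so it has higher entropy.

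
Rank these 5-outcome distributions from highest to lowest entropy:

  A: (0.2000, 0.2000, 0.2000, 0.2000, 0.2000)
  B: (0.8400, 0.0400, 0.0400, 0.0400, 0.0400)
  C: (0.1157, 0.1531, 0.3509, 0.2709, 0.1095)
A > C > B

Key insight: Entropy is maximized by uniform distributions and minimized by concentrated distributions.

- Uniform distributions have maximum entropy log₂(5) = 2.3219 bits
- The more "peaked" or concentrated a distribution, the lower its entropy

Entropies:
  H(A) = 2.3219 bits
  H(B) = 0.9543 bits
  H(C) = 2.1644 bits

Ranking: A > C > B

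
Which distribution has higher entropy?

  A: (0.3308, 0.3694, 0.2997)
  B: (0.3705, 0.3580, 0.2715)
A

Both distributions are close to uniform, making this a harder comparison.

H(A) = 1.5797 bits
H(B) = 1.5719 bits

The distribution closer to uniform has higher entropy.
Answer: A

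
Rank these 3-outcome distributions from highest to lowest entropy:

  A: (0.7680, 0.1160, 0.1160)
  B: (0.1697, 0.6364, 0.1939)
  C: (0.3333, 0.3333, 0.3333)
C > B > A

Key insight: Entropy is maximized by uniform distributions and minimized by concentrated distributions.

- Uniform distributions have maximum entropy log₂(3) = 1.5850 bits
- The more "peaked" or concentrated a distribution, the lower its entropy

Entropies:
  H(A) = 1.0135 bits
  H(B) = 1.3080 bits
  H(C) = 1.5850 bits

Ranking: C > B > A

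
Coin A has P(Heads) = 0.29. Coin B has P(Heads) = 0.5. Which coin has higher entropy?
B

For binary distributions, entropy is maximized at p=0.5 and decreases as p moves toward 0 or 1.

H(A) = H(0.29) = 0.8687 bits
H(B) = H(0.5) = 1.0000 bits

Distribution B (p=0.5) is closer to uniform (p=0.5), so it has higher entropy.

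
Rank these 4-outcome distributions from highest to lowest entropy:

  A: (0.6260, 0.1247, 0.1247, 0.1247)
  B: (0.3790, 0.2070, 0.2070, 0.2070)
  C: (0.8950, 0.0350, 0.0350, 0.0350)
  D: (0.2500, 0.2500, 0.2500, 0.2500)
D > B > A > C

Key insight: Entropy is maximized by uniform distributions and minimized by concentrated distributions.

Entropies:
  H(A) = 1.5465 bits
  H(B) = 1.9416 bits
  H(C) = 0.6511 bits
  H(D) = 2.0000 bits

Ranking: D > B > A > C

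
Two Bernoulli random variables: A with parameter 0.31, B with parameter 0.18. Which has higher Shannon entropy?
A

For binary distributions, entropy is maximized at p=0.5 and decreases as p moves toward 0 or 1.

H(A) = H(0.31) = 0.8932 bits
H(B) = H(0.18) = 0.6801 bits

Distribution A (p=0.31) is closer to uniform (p=0.5), so it has higher entropy.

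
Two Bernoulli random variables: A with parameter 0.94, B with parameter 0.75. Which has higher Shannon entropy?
B

For binary distributions, entropy is maximized at p=0.5 and decreases as p moves toward 0 or 1.

H(A) = H(0.94) = 0.3274 bits
H(B) = H(0.75) = 0.8113 bits

Distribution B (p=0.75) is closer to uniform (p=0.5), so it has higher entropy.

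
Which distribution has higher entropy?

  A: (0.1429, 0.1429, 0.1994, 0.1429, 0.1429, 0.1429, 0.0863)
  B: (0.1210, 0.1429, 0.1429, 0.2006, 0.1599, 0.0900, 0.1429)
A

Both distributions are close to uniform, making this a harder comparison.

H(A) = 2.7742 bits
H(B) = 2.7722 bits

The distribution closer to uniform has higher entropy.
Answer: A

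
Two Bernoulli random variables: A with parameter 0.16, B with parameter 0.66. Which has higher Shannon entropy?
B

For binary distributions, entropy is maximized at p=0.5 and decreases as p moves toward 0 or 1.

H(A) = H(0.16) = 0.6343 bits
H(B) = H(0.66) = 0.9248 bits

Distribution B (p=0.66) is closer to uniform (p=0.5), so it has higher entropy.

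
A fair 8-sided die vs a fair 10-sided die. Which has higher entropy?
10-sided die

Both are uniform distributions; for uniform over n outcomes, H = log₂(n). H(8-sided) = log₂(8) = 3.000 bits and H(10-sided) = log₂(10) = 3.322 bits. More outcomes in a uniform distribution means higher entropy.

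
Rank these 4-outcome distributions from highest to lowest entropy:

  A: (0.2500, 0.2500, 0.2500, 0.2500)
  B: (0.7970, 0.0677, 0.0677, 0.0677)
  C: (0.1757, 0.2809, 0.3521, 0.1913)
A > C > B

Key insight: Entropy is maximized by uniform distributions and minimized by concentrated distributions.

- Uniform distributions have maximum entropy log₂(4) = 2.0000 bits
- The more "peaked" or concentrated a distribution, the lower its entropy

Entropies:
  H(A) = 2.0000 bits
  H(B) = 1.0496 bits
  H(C) = 1.9421 bits

Ranking: A > C > B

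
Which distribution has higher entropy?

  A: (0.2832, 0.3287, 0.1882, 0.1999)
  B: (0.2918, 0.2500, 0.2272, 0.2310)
B

Both distributions are close to uniform, making this a harder comparison.

H(A) = 1.9609 bits
H(B) = 1.9926 bits

The distribution closer to uniform has higher entropy.
Answer: B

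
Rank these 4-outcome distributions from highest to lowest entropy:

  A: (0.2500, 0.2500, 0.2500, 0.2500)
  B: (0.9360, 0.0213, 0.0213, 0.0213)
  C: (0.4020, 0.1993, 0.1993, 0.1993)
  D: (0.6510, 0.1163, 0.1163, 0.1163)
A > C > D > B

Key insight: Entropy is maximized by uniform distributions and minimized by concentrated distributions.

Entropies:
  H(A) = 2.0000 bits
  H(B) = 0.4446 bits
  H(C) = 1.9199 bits
  H(D) = 1.4863 bits

Ranking: A > C > D > B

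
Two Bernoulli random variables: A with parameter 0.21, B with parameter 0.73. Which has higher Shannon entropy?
B

For binary distributions, entropy is maximized at p=0.5 and decreases as p moves toward 0 or 1.

H(A) = H(0.21) = 0.7415 bits
H(B) = H(0.73) = 0.8415 bits

Distribution B (p=0.73) is closer to uniform (p=0.5), so it has higher entropy.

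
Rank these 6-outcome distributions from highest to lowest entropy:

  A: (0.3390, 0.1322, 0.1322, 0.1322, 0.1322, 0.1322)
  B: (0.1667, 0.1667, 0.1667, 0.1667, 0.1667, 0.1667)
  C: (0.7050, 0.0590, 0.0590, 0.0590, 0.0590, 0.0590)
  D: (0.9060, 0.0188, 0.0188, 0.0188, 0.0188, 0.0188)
B > A > C > D

Key insight: Entropy is maximized by uniform distributions and minimized by concentrated distributions.

Entropies:
  H(A) = 2.4587 bits
  H(B) = 2.5850 bits
  H(C) = 1.5601 bits
  H(D) = 0.6679 bits

Ranking: B > A > C > D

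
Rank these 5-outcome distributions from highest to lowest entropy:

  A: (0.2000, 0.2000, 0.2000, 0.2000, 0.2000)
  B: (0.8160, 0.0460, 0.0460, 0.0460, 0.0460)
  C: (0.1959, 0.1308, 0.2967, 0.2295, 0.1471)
A > C > B

Key insight: Entropy is maximized by uniform distributions and minimized by concentrated distributions.

- Uniform distributions have maximum entropy log₂(5) = 2.3219 bits
- The more "peaked" or concentrated a distribution, the lower its entropy

Entropies:
  H(A) = 2.3219 bits
  H(B) = 1.0567 bits
  H(C) = 2.2588 bits

Ranking: A > C > B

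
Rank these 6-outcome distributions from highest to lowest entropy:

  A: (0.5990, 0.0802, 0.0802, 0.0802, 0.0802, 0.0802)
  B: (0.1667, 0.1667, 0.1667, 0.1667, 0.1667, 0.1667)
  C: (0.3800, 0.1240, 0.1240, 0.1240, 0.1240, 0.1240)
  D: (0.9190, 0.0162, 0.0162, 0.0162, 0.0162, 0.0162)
B > C > A > D

Key insight: Entropy is maximized by uniform distributions and minimized by concentrated distributions.

Entropies:
  H(A) = 1.9026 bits
  H(B) = 2.5850 bits
  H(C) = 2.3976 bits
  H(D) = 0.5938 bits

Ranking: B > C > A > D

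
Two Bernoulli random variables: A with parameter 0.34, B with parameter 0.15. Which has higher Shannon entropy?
A

For binary distributions, entropy is maximized at p=0.5 and decreases as p moves toward 0 or 1.

H(A) = H(0.34) = 0.9248 bits
H(B) = H(0.15) = 0.6098 bits

Distribution A (p=0.34) is closer to uniform (p=0.5), so it has higher entropy.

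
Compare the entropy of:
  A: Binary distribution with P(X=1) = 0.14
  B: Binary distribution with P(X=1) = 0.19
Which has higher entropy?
B

For binary distributions, entropy is maximized at p=0.5 and decreases as p moves toward 0 or 1.

H(A) = H(0.14) = 0.5842 bits
H(B) = H(0.19) = 0.7015 bits

Distribution B (p=0.19) is closer to uniform (p=0.5), so it has higher entropy.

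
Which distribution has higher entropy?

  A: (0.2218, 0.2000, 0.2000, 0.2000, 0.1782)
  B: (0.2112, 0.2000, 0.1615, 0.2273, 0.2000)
A

Both distributions are close to uniform, making this a harder comparison.

H(A) = 2.3185 bits
H(B) = 2.3132 bits

The distribution closer to uniform has higher entropy.
Answer: A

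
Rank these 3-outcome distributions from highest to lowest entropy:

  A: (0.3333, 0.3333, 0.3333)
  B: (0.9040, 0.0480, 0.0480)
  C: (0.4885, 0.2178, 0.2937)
A > C > B

Key insight: Entropy is maximized by uniform distributions and minimized by concentrated distributions.

- Uniform distributions have maximum entropy log₂(3) = 1.5850 bits
- The more "peaked" or concentrated a distribution, the lower its entropy

Entropies:
  H(A) = 1.5850 bits
  H(B) = 0.5522 bits
  H(C) = 1.5030 bits

Ranking: A > C > B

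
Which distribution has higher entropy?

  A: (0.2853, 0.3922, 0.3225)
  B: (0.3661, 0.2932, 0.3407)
B

Both distributions are close to uniform, making this a harder comparison.

H(A) = 1.5724 bits
H(B) = 1.5790 bits

The distribution closer to uniform has higher entropy.
Answer: B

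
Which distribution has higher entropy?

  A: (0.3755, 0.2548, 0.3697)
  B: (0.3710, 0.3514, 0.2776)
B

Both distributions are close to uniform, making this a harder comparison.

H(A) = 1.5640 bits
H(B) = 1.5742 bits

The distribution closer to uniform has higher entropy.
Answer: B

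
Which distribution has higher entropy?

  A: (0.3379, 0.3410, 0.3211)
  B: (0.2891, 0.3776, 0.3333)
A

Both distributions are close to uniform, making this a harder comparison.

H(A) = 1.5845 bits
H(B) = 1.5765 bits

The distribution closer to uniform has higher entropy.
Answer: A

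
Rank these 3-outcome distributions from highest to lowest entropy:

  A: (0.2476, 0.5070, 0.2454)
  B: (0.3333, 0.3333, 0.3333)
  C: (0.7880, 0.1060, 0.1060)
B > A > C

Key insight: Entropy is maximized by uniform distributions and minimized by concentrated distributions.

- Uniform distributions have maximum entropy log₂(3) = 1.5850 bits
- The more "peaked" or concentrated a distribution, the lower its entropy

Entropies:
  H(A) = 1.4928 bits
  H(B) = 1.5850 bits
  H(C) = 0.9573 bits

Ranking: B > A > C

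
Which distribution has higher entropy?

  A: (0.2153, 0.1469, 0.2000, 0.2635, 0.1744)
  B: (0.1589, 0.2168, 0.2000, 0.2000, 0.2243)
B

Both distributions are close to uniform, making this a harder comparison.

H(A) = 2.2942 bits
H(B) = 2.3123 bits

The distribution closer to uniform has higher entropy.
Answer: B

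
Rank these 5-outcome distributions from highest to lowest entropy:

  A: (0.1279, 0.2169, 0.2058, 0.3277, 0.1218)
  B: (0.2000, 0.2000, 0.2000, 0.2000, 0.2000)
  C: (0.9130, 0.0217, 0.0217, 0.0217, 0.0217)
B > A > C

Key insight: Entropy is maximized by uniform distributions and minimized by concentrated distributions.

- Uniform distributions have maximum entropy log₂(5) = 2.3219 bits
- The more "peaked" or concentrated a distribution, the lower its entropy

Entropies:
  H(A) = 2.2244 bits
  H(B) = 2.3219 bits
  H(C) = 0.6004 bits

Ranking: B > A > C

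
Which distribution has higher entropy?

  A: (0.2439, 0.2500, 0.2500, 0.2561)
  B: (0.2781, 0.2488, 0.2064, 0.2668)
A

Both distributions are close to uniform, making this a harder comparison.

H(A) = 1.9998 bits
H(B) = 1.9912 bits

The distribution closer to uniform has higher entropy.
Answer: A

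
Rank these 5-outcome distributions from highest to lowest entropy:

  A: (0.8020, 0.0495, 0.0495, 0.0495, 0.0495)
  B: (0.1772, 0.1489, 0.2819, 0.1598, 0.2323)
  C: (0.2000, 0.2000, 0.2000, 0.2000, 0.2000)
C > B > A

Key insight: Entropy is maximized by uniform distributions and minimized by concentrated distributions.

- Uniform distributions have maximum entropy log₂(5) = 2.3219 bits
- The more "peaked" or concentrated a distribution, the lower its entropy

Entropies:
  H(A) = 1.1139 bits
  H(B) = 2.2784 bits
  H(C) = 2.3219 bits

Ranking: C > B > A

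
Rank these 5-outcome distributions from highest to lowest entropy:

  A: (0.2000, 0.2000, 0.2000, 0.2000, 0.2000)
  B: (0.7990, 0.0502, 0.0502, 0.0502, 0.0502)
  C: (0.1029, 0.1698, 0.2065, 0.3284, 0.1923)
A > C > B

Key insight: Entropy is maximized by uniform distributions and minimized by concentrated distributions.

- Uniform distributions have maximum entropy log₂(5) = 2.3219 bits
- The more "peaked" or concentrated a distribution, the lower its entropy

Entropies:
  H(A) = 2.3219 bits
  H(B) = 1.1259 bits
  H(C) = 2.2270 bits

Ranking: A > C > B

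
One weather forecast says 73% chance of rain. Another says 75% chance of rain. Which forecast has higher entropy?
73% forecast

Treat each forecast as a Bernoulli distribution. Binary entropy is maximized at p=0.5 and falls off symmetrically toward 0 or 1. The 73% forecast is closer to 50%, so it is more uncertain. H(73%) ≈ 0.841 bits, H(75%) ≈ 0.811 bits.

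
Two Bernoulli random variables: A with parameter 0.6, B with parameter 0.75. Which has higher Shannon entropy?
A

For binary distributions, entropy is maximized at p=0.5 and decreases as p moves toward 0 or 1.

H(A) = H(0.6) = 0.9710 bits
H(B) = H(0.75) = 0.8113 bits

Distribution A (p=0.6) is closer to uniform (p=0.5), so it has higher entropy.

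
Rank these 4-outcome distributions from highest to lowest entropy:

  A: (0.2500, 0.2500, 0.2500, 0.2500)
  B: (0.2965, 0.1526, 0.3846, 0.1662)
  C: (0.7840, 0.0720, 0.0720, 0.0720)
A > B > C

Key insight: Entropy is maximized by uniform distributions and minimized by concentrated distributions.

- Uniform distributions have maximum entropy log₂(4) = 2.0000 bits
- The more "peaked" or concentrated a distribution, the lower its entropy

Entropies:
  H(A) = 2.0000 bits
  H(B) = 1.8945 bits
  H(C) = 1.0951 bits

Ranking: A > B > C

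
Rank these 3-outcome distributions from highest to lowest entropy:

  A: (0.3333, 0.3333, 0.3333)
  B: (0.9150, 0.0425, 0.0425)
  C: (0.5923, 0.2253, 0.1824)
A > C > B

Key insight: Entropy is maximized by uniform distributions and minimized by concentrated distributions.

- Uniform distributions have maximum entropy log₂(3) = 1.5850 bits
- The more "peaked" or concentrated a distribution, the lower its entropy

Entropies:
  H(A) = 1.5850 bits
  H(B) = 0.5046 bits
  H(C) = 1.3797 bits

Ranking: A > C > B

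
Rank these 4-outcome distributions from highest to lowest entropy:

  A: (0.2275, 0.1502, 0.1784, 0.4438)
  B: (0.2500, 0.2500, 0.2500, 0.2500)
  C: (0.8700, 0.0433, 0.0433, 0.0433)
B > A > C

Key insight: Entropy is maximized by uniform distributions and minimized by concentrated distributions.

- Uniform distributions have maximum entropy log₂(4) = 2.0000 bits
- The more "peaked" or concentrated a distribution, the lower its entropy

Entropies:
  H(A) = 1.8606 bits
  H(B) = 2.0000 bits
  H(C) = 0.7635 bits

Ranking: B > A > C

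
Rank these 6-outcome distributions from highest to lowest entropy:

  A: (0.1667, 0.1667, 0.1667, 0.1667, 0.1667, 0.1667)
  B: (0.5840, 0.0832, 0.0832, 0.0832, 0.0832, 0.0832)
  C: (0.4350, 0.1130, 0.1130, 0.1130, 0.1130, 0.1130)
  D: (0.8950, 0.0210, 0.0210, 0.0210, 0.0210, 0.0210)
A > C > B > D

Key insight: Entropy is maximized by uniform distributions and minimized by concentrated distributions.

Entropies:
  H(A) = 2.5850 bits
  H(B) = 1.9455 bits
  H(C) = 2.2997 bits
  H(D) = 0.7285 bits

Ranking: A > C > B > D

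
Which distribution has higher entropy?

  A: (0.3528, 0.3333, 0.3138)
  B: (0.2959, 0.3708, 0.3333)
A

Both distributions are close to uniform, making this a harder comparison.

H(A) = 1.5833 bits
H(B) = 1.5789 bits

The distribution closer to uniform has higher entropy.
Answer: A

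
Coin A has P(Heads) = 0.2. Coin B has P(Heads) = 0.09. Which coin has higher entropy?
A

For binary distributions, entropy is maximized at p=0.5 and decreases as p moves toward 0 or 1.

H(A) = H(0.2) = 0.7219 bits
H(B) = H(0.09) = 0.4365 bits

Distribution A (p=0.2) is closer to uniform (p=0.5), so it has higher entropy.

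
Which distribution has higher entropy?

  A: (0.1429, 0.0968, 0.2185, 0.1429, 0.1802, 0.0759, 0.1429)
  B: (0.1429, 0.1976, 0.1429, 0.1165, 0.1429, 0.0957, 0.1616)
B

Both distributions are close to uniform, making this a harder comparison.

H(A) = 2.7366 bits
H(B) = 2.7757 bits

The distribution closer to uniform has higher entropy.
Answer: B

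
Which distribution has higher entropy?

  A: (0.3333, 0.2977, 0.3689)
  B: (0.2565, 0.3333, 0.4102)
A

Both distributions are close to uniform, making this a harder comparison.

H(A) = 1.5795 bits
H(B) = 1.5592 bits

The distribution closer to uniform has higher entropy.
Answer: A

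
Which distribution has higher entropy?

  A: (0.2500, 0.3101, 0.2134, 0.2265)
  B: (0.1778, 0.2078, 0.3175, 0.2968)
A

Both distributions are close to uniform, making this a harder comparison.

H(A) = 1.9846 bits
H(B) = 1.9598 bits

The distribution closer to uniform has higher entropy.
Answer: A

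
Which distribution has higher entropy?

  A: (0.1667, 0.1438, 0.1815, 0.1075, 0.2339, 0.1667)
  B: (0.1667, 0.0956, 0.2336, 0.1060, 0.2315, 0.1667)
A

Both distributions are close to uniform, making this a harder comparison.

H(A) = 2.5469 bits
H(B) = 2.5073 bits

The distribution closer to uniform has higher entropy.
Answer: A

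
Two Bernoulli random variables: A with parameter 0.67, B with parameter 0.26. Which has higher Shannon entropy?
A

For binary distributions, entropy is maximized at p=0.5 and decreases as p moves toward 0 or 1.

H(A) = H(0.67) = 0.9149 bits
H(B) = H(0.26) = 0.8267 bits

Distribution A (p=0.67) is closer to uniform (p=0.5), so it has higher entropy.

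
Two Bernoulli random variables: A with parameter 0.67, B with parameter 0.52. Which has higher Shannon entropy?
B

For binary distributions, entropy is maximized at p=0.5 and decreases as p moves toward 0 or 1.

H(A) = H(0.67) = 0.9149 bits
H(B) = H(0.52) = 0.9988 bits

Distribution B (p=0.52) is closer to uniform (p=0.5), so it has higher entropy.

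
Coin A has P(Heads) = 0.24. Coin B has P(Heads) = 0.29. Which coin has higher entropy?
B

For binary distributions, entropy is maximized at p=0.5 and decreases as p moves toward 0 or 1.

H(A) = H(0.24) = 0.7950 bits
H(B) = H(0.29) = 0.8687 bits

Distribution B (p=0.29) is closer to uniform (p=0.5), so it has higher entropy.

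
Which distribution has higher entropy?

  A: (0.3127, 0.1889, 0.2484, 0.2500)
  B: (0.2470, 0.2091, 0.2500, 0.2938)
B

Both distributions are close to uniform, making this a harder comparison.

H(A) = 1.9777 bits
H(B) = 1.9896 bits

The distribution closer to uniform has higher entropy.
Answer: B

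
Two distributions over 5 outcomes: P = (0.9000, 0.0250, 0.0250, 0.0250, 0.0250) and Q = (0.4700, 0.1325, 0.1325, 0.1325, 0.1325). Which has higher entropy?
Q

P is highly concentrated on one outcome (90%), making it nearly deterministic. Q spreads its mass more evenly (max 47%). The more spread-out distribution has higher entropy: H(P) ≈ 0.669 bits, H(Q) ≈ 2.057 bits.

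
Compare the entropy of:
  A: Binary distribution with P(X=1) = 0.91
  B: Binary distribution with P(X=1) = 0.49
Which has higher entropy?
B

For binary distributions, entropy is maximized at p=0.5 and decreases as p moves toward 0 or 1.

H(A) = H(0.91) = 0.4365 bits
H(B) = H(0.49) = 0.9997 bits

Distribution B (p=0.49) is closer to uniform (p=0.5), so it has higher entropy.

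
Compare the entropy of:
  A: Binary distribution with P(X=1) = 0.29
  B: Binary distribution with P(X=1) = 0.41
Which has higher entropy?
B

For binary distributions, entropy is maximized at p=0.5 and decreases as p moves toward 0 or 1.

H(A) = H(0.29) = 0.8687 bits
H(B) = H(0.41) = 0.9765 bits

Distribution B (p=0.41) is closer to uniform (p=0.5), so it has higher entropy.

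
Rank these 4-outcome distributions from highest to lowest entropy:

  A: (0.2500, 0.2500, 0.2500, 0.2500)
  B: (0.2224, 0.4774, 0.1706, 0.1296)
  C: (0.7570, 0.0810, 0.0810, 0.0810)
A > B > C

Key insight: Entropy is maximized by uniform distributions and minimized by concentrated distributions.

- Uniform distributions have maximum entropy log₂(4) = 2.0000 bits
- The more "peaked" or concentrated a distribution, the lower its entropy

Entropies:
  H(A) = 2.0000 bits
  H(B) = 1.8089 bits
  H(C) = 1.1851 bits

Ranking: A > B > C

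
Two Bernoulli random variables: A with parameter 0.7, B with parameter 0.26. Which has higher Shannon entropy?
A

For binary distributions, entropy is maximized at p=0.5 and decreases as p moves toward 0 or 1.

H(A) = H(0.7) = 0.8813 bits
H(B) = H(0.26) = 0.8267 bits

Distribution A (p=0.7) is closer to uniform (p=0.5), so it has higher entropy.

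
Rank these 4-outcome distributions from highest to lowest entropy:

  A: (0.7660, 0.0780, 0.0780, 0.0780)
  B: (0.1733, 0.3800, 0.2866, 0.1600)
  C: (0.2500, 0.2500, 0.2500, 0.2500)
C > B > A

Key insight: Entropy is maximized by uniform distributions and minimized by concentrated distributions.

- Uniform distributions have maximum entropy log₂(4) = 2.0000 bits
- The more "peaked" or concentrated a distribution, the lower its entropy

Entropies:
  H(A) = 1.1558 bits
  H(B) = 1.9085 bits
  H(C) = 2.0000 bits

Ranking: C > B > A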